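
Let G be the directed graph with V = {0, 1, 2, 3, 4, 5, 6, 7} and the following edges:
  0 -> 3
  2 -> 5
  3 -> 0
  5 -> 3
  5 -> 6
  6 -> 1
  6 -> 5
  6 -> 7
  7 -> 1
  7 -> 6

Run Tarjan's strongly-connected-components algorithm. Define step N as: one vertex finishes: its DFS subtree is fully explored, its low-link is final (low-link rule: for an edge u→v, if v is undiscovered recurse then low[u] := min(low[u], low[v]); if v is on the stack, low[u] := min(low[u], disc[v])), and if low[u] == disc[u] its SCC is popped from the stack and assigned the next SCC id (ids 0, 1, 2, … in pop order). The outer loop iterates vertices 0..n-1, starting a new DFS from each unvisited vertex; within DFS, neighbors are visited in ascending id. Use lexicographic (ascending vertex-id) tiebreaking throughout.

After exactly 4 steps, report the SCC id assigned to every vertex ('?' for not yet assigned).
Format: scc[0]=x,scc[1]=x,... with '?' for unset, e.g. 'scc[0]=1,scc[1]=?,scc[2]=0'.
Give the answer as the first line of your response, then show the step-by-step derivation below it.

scc[0]=0,scc[1]=1,scc[2]=?,scc[3]=0,scc[4]=?,scc[5]=?,scc[6]=?,scc[7]=?

step 1: low=(low[0]=0,low[1]=?,low[2]=?,low[3]=0,low[4]=?,low[5]=?,low[6]=?,low[7]=?); scc=(scc[0]=?,scc[1]=?,scc[2]=?,scc[3]=?,scc[4]=?,scc[5]=?,scc[6]=?,scc[7]=?)
step 2: low=(low[0]=0,low[1]=?,low[2]=?,low[3]=0,low[4]=?,low[5]=?,low[6]=?,low[7]=?); scc=(scc[0]=0,scc[1]=?,scc[2]=?,scc[3]=0,scc[4]=?,scc[5]=?,scc[6]=?,scc[7]=?)
step 3: low=(low[0]=0,low[1]=2,low[2]=?,low[3]=0,low[4]=?,low[5]=?,low[6]=?,low[7]=?); scc=(scc[0]=0,scc[1]=1,scc[2]=?,scc[3]=0,scc[4]=?,scc[5]=?,scc[6]=?,scc[7]=?)
step 4: low=(low[0]=0,low[1]=2,low[2]=3,low[3]=0,low[4]=?,low[5]=4,low[6]=4,low[7]=5); scc=(scc[0]=0,scc[1]=1,scc[2]=?,scc[3]=0,scc[4]=?,scc[5]=?,scc[6]=?,scc[7]=?)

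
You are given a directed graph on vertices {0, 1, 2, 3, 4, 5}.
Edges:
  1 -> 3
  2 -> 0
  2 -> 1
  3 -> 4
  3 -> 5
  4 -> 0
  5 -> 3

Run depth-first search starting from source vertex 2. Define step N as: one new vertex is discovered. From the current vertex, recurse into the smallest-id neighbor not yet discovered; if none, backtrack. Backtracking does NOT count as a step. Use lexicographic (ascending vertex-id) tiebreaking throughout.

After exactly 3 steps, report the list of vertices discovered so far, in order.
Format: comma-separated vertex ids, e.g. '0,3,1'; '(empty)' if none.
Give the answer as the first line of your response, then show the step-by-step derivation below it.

2,0,1

step 1: discover 2; path=2; order=2
step 2: discover 0; path=2>0; order=2,0
step 3: discover 1; path=2>1; order=2,0,1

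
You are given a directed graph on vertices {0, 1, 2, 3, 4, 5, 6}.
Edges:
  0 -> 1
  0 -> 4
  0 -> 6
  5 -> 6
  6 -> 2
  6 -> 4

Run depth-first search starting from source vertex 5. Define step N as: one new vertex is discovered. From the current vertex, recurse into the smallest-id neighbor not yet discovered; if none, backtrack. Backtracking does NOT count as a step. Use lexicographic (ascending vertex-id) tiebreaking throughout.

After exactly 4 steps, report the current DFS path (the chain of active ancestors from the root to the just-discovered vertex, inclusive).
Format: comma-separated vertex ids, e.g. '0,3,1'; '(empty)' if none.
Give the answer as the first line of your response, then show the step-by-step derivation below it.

5,6,4

step 1: discover 5; path=5; order=5
step 2: discover 6; path=5>6; order=5,6
step 3: discover 2; path=5>6>2; order=5,6,2
step 4: discover 4; path=5>6>4; order=5,6,2,4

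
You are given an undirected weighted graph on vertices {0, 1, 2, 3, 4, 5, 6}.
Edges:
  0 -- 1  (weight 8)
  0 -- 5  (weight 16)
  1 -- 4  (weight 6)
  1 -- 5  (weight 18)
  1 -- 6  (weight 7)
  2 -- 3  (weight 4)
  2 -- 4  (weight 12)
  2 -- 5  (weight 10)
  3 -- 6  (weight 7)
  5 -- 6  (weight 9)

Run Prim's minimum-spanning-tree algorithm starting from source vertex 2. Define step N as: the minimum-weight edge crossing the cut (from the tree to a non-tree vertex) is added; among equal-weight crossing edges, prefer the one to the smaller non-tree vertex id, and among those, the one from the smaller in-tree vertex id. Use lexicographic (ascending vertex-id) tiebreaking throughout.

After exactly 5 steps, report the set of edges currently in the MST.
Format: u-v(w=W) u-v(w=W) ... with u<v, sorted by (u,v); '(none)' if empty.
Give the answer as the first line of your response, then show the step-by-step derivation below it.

0-1(w=8) 1-4(w=6) 1-6(w=7) 2-3(w=4) 3-6(w=7)

step 1: add edge 2-3 (w=4); MST = {2-3(w=4)}
step 2: add edge 3-6 (w=7); MST = {2-3(w=4) 3-6(w=7)}
step 3: add edge 1-6 (w=7); MST = {1-6(w=7) 2-3(w=4) 3-6(w=7)}
step 4: add edge 1-4 (w=6); MST = {1-4(w=6) 1-6(w=7) 2-3(w=4) 3-6(w=7)}
step 5: add edge 0-1 (w=8); MST = {0-1(w=8) 1-4(w=6) 1-6(w=7) 2-3(w=4) 3-6(w=7)}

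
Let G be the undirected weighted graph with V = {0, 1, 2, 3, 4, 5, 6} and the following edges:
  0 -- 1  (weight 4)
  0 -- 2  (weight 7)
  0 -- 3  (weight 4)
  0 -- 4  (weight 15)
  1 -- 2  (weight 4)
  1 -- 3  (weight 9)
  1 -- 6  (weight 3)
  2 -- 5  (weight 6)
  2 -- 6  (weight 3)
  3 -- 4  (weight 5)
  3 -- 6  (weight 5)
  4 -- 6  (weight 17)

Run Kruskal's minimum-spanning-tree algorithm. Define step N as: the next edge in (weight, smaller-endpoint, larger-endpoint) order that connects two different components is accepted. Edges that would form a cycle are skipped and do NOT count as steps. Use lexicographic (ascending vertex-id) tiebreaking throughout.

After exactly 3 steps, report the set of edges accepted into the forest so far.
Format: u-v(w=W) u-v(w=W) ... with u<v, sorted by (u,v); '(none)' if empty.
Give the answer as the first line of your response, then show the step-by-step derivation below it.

0-1(w=4) 1-6(w=3) 2-6(w=3)

step 1: add edge 1-6 (w=3); MST = {1-6(w=3)}
step 2: add edge 2-6 (w=3); MST = {1-6(w=3) 2-6(w=3)}
step 3: add edge 0-1 (w=4); MST = {0-1(w=4) 1-6(w=3) 2-6(w=3)}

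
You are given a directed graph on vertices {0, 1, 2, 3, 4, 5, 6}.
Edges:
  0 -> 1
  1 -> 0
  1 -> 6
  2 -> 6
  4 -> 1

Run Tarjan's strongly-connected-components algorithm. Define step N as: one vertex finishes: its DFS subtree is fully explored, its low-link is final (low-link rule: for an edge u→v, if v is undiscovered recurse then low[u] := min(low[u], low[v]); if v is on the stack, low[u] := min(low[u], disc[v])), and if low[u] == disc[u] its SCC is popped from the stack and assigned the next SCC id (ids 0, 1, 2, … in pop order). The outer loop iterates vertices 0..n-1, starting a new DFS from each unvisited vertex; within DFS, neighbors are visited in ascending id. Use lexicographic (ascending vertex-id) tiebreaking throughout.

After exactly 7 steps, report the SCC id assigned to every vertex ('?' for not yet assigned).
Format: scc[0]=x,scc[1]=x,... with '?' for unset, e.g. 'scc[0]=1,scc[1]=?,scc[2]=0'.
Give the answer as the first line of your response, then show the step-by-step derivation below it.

scc[0]=1,scc[1]=1,scc[2]=2,scc[3]=3,scc[4]=4,scc[5]=5,scc[6]=0

step 1: low=(low[0]=0,low[1]=0,low[2]=?,low[3]=?,low[4]=?,low[5]=?,low[6]=2); scc=(scc[0]=?,scc[1]=?,scc[2]=?,scc[3]=?,scc[4]=?,scc[5]=?,scc[6]=0)
step 2: low=(low[0]=0,low[1]=0,low[2]=?,low[3]=?,low[4]=?,low[5]=?,low[6]=2); scc=(scc[0]=?,scc[1]=?,scc[2]=?,scc[3]=?,scc[4]=?,scc[5]=?,scc[6]=0)
step 3: low=(low[0]=0,low[1]=0,low[2]=?,low[3]=?,low[4]=?,low[5]=?,low[6]=2); scc=(scc[0]=1,scc[1]=1,scc[2]=?,scc[3]=?,scc[4]=?,scc[5]=?,scc[6]=0)
step 4: low=(low[0]=0,low[1]=0,low[2]=3,low[3]=?,low[4]=?,low[5]=?,low[6]=2); scc=(scc[0]=1,scc[1]=1,scc[2]=2,scc[3]=?,scc[4]=?,scc[5]=?,scc[6]=0)
step 5: low=(low[0]=0,low[1]=0,low[2]=3,low[3]=4,low[4]=?,low[5]=?,low[6]=2); scc=(scc[0]=1,scc[1]=1,scc[2]=2,scc[3]=3,scc[4]=?,scc[5]=?,scc[6]=0)
step 6: low=(low[0]=0,low[1]=0,low[2]=3,low[3]=4,low[4]=5,low[5]=?,low[6]=2); scc=(scc[0]=1,scc[1]=1,scc[2]=2,scc[3]=3,scc[4]=4,scc[5]=?,scc[6]=0)
step 7: low=(low[0]=0,low[1]=0,low[2]=3,low[3]=4,low[4]=5,low[5]=6,low[6]=2); scc=(scc[0]=1,scc[1]=1,scc[2]=2,scc[3]=3,scc[4]=4,scc[5]=5,scc[6]=0)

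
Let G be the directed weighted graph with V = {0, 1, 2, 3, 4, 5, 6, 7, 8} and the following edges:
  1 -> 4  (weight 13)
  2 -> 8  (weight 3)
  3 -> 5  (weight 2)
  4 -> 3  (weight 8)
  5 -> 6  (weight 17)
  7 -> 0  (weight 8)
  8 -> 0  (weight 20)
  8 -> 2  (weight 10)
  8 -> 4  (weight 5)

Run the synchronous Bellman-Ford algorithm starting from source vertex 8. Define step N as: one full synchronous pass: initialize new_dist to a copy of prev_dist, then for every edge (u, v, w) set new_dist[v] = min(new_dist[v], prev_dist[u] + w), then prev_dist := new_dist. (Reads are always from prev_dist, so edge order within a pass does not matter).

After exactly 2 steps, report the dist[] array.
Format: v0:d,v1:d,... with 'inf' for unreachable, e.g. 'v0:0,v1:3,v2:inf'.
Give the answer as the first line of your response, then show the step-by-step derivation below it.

v0:20,v1:inf,v2:10,v3:13,v4:5,v5:inf,v6:inf,v7:inf,v8:0

step 1: dist = v0:20,v1:inf,v2:10,v3:inf,v4:5,v5:inf,v6:inf,v7:inf,v8:0
step 2: dist = v0:20,v1:inf,v2:10,v3:13,v4:5,v5:inf,v6:inf,v7:inf,v8:0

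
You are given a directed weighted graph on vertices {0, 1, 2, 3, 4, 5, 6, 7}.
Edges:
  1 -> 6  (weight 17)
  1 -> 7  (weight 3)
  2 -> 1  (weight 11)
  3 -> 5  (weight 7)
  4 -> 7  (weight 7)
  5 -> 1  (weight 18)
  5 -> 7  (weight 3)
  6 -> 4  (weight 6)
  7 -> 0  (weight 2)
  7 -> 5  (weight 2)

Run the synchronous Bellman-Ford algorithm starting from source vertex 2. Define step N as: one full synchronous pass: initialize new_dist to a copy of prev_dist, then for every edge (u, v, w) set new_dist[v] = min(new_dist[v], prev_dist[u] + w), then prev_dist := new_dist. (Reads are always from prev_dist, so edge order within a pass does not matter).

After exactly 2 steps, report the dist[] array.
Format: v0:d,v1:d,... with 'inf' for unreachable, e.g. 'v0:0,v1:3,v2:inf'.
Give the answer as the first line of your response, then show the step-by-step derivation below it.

v0:inf,v1:11,v2:0,v3:inf,v4:inf,v5:inf,v6:28,v7:14

step 1: dist = v0:inf,v1:11,v2:0,v3:inf,v4:inf,v5:inf,v6:inf,v7:inf
step 2: dist = v0:inf,v1:11,v2:0,v3:inf,v4:inf,v5:inf,v6:28,v7:14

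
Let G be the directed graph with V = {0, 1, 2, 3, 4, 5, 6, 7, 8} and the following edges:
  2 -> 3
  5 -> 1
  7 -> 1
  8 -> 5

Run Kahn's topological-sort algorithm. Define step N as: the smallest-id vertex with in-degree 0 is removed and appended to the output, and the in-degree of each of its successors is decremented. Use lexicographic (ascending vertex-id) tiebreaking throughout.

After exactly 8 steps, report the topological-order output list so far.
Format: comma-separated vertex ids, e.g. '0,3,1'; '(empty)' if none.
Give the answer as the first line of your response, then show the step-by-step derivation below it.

0,2,3,4,6,7,8,5

step 1: output 0; order=[0]; indeg=(0,2,0,1,0,1,0,0,0)
step 2: output 2; order=[0,2]; indeg=(0,2,0,0,0,1,0,0,0)
step 3: output 3; order=[0,2,3]; indeg=(0,2,0,0,0,1,0,0,0)
step 4: output 4; order=[0,2,3,4]; indeg=(0,2,0,0,0,1,0,0,0)
step 5: output 6; order=[0,2,3,4,6]; indeg=(0,2,0,0,0,1,0,0,0)
step 6: output 7; order=[0,2,3,4,6,7]; indeg=(0,1,0,0,0,1,0,0,0)
step 7: output 8; order=[0,2,3,4,6,7,8]; indeg=(0,1,0,0,0,0,0,0,0)
step 8: output 5; order=[0,2,3,4,6,7,8,5]; indeg=(0,0,0,0,0,0,0,0,0)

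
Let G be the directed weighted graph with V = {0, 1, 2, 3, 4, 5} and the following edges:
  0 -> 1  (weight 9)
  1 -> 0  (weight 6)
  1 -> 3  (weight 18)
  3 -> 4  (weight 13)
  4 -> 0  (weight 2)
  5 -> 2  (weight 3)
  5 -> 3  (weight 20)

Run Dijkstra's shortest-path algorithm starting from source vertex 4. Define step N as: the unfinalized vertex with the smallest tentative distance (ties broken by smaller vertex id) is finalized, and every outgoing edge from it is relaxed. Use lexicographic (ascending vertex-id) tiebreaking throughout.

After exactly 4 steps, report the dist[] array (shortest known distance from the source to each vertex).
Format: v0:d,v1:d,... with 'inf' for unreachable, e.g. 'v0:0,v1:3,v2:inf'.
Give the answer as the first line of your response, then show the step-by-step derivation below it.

v0:2,v1:11,v2:inf,v3:29,v4:0,v5:inf

step 1: dist = v0:2,v1:inf,v2:inf,v3:inf,v4:0,v5:inf
step 2: dist = v0:2,v1:11,v2:inf,v3:inf,v4:0,v5:inf
step 3: dist = v0:2,v1:11,v2:inf,v3:29,v4:0,v5:inf
step 4: dist = v0:2,v1:11,v2:inf,v3:29,v4:0,v5:inf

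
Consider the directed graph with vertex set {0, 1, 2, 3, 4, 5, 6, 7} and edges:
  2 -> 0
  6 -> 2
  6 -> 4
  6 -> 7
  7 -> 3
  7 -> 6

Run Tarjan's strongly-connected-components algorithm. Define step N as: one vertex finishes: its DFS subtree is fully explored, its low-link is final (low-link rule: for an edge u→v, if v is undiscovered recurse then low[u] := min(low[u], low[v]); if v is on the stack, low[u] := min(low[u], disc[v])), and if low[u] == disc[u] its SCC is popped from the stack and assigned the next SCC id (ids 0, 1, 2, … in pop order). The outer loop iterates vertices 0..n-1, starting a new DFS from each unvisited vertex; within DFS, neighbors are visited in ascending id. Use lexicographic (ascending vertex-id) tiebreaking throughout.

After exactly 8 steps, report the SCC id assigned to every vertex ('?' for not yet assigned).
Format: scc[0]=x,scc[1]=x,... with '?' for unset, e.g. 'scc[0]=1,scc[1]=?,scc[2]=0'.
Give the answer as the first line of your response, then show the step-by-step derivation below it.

scc[0]=0,scc[1]=1,scc[2]=2,scc[3]=3,scc[4]=4,scc[5]=5,scc[6]=6,scc[7]=6

step 1: low=(low[0]=0,low[1]=?,low[2]=?,low[3]=?,low[4]=?,low[5]=?,low[6]=?,low[7]=?); scc=(scc[0]=0,scc[1]=?,scc[2]=?,scc[3]=?,scc[4]=?,scc[5]=?,scc[6]=?,scc[7]=?)
step 2: low=(low[0]=0,low[1]=1,low[2]=?,low[3]=?,low[4]=?,low[5]=?,low[6]=?,low[7]=?); scc=(scc[0]=0,scc[1]=1,scc[2]=?,scc[3]=?,scc[4]=?,scc[5]=?,scc[6]=?,scc[7]=?)
step 3: low=(low[0]=0,low[1]=1,low[2]=2,low[3]=?,low[4]=?,low[5]=?,low[6]=?,low[7]=?); scc=(scc[0]=0,scc[1]=1,scc[2]=2,scc[3]=?,scc[4]=?,scc[5]=?,scc[6]=?,scc[7]=?)
step 4: low=(low[0]=0,low[1]=1,low[2]=2,low[3]=3,low[4]=?,low[5]=?,low[6]=?,low[7]=?); scc=(scc[0]=0,scc[1]=1,scc[2]=2,scc[3]=3,scc[4]=?,scc[5]=?,scc[6]=?,scc[7]=?)
step 5: low=(low[0]=0,low[1]=1,low[2]=2,low[3]=3,low[4]=4,low[5]=?,low[6]=?,low[7]=?); scc=(scc[0]=0,scc[1]=1,scc[2]=2,scc[3]=3,scc[4]=4,scc[5]=?,scc[6]=?,scc[7]=?)
step 6: low=(low[0]=0,low[1]=1,low[2]=2,low[3]=3,low[4]=4,low[5]=5,low[6]=?,low[7]=?); scc=(scc[0]=0,scc[1]=1,scc[2]=2,scc[3]=3,scc[4]=4,scc[5]=5,scc[6]=?,scc[7]=?)
step 7: low=(low[0]=0,low[1]=1,low[2]=2,low[3]=3,low[4]=4,low[5]=5,low[6]=6,low[7]=6); scc=(scc[0]=0,scc[1]=1,scc[2]=2,scc[3]=3,scc[4]=4,scc[5]=5,scc[6]=?,scc[7]=?)
step 8: low=(low[0]=0,low[1]=1,low[2]=2,low[3]=3,low[4]=4,low[5]=5,low[6]=6,low[7]=6); scc=(scc[0]=0,scc[1]=1,scc[2]=2,scc[3]=3,scc[4]=4,scc[5]=5,scc[6]=6,scc[7]=6)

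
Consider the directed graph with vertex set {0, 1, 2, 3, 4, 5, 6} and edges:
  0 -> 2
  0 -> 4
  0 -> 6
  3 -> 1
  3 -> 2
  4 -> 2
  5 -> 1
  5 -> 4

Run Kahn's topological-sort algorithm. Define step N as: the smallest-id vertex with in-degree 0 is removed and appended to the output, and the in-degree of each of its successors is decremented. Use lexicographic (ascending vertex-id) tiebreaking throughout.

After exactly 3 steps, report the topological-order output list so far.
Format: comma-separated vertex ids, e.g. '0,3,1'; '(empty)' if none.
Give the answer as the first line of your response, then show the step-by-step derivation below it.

0,3,5

step 1: output 0; order=[0]; indeg=(0,2,2,0,1,0,0)
step 2: output 3; order=[0,3]; indeg=(0,1,1,0,1,0,0)
step 3: output 5; order=[0,3,5]; indeg=(0,0,1,0,0,0,0)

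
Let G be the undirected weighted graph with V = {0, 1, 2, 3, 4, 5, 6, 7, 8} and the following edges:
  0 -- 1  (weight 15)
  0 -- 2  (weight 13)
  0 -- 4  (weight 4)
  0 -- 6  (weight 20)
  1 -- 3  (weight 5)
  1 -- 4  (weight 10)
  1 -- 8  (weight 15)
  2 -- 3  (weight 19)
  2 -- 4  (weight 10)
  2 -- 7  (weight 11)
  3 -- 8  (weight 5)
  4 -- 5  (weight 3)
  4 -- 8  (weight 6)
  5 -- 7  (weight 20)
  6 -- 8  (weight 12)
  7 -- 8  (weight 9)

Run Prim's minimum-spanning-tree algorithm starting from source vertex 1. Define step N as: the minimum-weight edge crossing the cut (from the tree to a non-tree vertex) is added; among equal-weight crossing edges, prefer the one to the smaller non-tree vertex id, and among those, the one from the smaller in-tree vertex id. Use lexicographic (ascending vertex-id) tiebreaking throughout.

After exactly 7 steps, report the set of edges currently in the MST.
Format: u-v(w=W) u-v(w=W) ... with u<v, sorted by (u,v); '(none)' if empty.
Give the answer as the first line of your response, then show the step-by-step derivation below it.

0-4(w=4) 1-3(w=5) 2-4(w=10) 3-8(w=5) 4-5(w=3) 4-8(w=6) 7-8(w=9)

step 1: add edge 1-3 (w=5); MST = {1-3(w=5)}
step 2: add edge 3-8 (w=5); MST = {1-3(w=5) 3-8(w=5)}
step 3: add edge 4-8 (w=6); MST = {1-3(w=5) 3-8(w=5) 4-8(w=6)}
step 4: add edge 4-5 (w=3); MST = {1-3(w=5) 3-8(w=5) 4-5(w=3) 4-8(w=6)}
step 5: add edge 0-4 (w=4); MST = {0-4(w=4) 1-3(w=5) 3-8(w=5) 4-5(w=3) 4-8(w=6)}
step 6: add edge 7-8 (w=9); MST = {0-4(w=4) 1-3(w=5) 3-8(w=5) 4-5(w=3) 4-8(w=6) 7-8(w=9)}
step 7: add edge 2-4 (w=10); MST = {0-4(w=4) 1-3(w=5) 2-4(w=10) 3-8(w=5) 4-5(w=3) 4-8(w=6) 7-8(w=9)}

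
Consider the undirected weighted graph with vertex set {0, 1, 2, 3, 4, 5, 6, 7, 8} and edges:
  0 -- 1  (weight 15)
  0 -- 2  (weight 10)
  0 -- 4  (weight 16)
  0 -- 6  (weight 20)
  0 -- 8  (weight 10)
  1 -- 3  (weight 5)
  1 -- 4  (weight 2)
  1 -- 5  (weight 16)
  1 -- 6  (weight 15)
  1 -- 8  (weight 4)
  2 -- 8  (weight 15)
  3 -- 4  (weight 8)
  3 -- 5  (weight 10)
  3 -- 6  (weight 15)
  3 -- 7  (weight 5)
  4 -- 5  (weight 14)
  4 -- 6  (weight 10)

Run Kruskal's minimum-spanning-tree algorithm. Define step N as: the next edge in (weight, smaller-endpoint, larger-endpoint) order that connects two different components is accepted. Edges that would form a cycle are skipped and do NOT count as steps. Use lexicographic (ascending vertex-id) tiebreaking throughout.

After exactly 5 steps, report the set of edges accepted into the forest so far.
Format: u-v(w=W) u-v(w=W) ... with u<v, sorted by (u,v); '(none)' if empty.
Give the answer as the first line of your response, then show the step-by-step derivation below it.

0-2(w=10) 1-3(w=5) 1-4(w=2) 1-8(w=4) 3-7(w=5)

step 1: add edge 1-4 (w=2); MST = {1-4(w=2)}
step 2: add edge 1-8 (w=4); MST = {1-4(w=2) 1-8(w=4)}
step 3: add edge 1-3 (w=5); MST = {1-3(w=5) 1-4(w=2) 1-8(w=4)}
step 4: add edge 3-7 (w=5); MST = {1-3(w=5) 1-4(w=2) 1-8(w=4) 3-7(w=5)}
step 5: add edge 0-2 (w=10); MST = {0-2(w=10) 1-3(w=5) 1-4(w=2) 1-8(w=4) 3-7(w=5)}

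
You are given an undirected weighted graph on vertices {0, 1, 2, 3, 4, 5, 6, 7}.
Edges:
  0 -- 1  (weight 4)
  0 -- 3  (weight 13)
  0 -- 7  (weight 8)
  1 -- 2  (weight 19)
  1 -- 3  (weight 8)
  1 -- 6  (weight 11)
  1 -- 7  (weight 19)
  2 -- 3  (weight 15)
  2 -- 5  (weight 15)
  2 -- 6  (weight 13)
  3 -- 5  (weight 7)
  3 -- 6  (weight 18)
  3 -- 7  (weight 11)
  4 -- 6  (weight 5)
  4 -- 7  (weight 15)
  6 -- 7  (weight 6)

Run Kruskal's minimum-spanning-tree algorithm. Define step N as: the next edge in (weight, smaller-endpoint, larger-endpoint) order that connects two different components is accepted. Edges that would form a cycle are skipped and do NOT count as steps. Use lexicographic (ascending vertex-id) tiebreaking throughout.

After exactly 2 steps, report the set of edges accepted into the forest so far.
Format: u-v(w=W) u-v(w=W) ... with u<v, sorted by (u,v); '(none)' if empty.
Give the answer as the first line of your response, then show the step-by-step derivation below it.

0-1(w=4) 4-6(w=5)

step 1: add edge 0-1 (w=4); MST = {0-1(w=4)}
step 2: add edge 4-6 (w=5); MST = {0-1(w=4) 4-6(w=5)}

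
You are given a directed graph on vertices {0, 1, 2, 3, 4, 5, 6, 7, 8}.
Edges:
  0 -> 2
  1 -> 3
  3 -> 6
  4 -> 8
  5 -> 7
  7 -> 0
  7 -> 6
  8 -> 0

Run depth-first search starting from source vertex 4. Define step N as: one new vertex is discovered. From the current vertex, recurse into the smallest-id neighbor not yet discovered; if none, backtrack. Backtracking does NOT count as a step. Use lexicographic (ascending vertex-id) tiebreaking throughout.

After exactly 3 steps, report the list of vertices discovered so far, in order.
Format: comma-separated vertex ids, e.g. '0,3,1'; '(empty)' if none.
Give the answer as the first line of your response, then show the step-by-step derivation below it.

4,8,0

step 1: discover 4; path=4; order=4
step 2: discover 8; path=4>8; order=4,8
step 3: discover 0; path=4>8>0; order=4,8,0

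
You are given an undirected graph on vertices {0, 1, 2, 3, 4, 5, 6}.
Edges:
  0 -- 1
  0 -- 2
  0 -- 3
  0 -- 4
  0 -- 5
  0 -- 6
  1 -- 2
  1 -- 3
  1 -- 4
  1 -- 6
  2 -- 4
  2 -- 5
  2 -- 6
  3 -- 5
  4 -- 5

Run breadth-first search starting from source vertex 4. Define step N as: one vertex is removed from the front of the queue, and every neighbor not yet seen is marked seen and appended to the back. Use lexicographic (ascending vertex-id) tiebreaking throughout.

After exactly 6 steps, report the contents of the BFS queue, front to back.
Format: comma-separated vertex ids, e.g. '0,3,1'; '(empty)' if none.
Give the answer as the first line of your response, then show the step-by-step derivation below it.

6

step 1: dequeue 4; queue=[0,1,2,5]; order=4
step 2: dequeue 0; queue=[1,2,5,3,6]; order=4,0
step 3: dequeue 1; queue=[2,5,3,6]; order=4,0,1
step 4: dequeue 2; queue=[5,3,6]; order=4,0,1,2
step 5: dequeue 5; queue=[3,6]; order=4,0,1,2,5
step 6: dequeue 3; queue=[6]; order=4,0,1,2,5,3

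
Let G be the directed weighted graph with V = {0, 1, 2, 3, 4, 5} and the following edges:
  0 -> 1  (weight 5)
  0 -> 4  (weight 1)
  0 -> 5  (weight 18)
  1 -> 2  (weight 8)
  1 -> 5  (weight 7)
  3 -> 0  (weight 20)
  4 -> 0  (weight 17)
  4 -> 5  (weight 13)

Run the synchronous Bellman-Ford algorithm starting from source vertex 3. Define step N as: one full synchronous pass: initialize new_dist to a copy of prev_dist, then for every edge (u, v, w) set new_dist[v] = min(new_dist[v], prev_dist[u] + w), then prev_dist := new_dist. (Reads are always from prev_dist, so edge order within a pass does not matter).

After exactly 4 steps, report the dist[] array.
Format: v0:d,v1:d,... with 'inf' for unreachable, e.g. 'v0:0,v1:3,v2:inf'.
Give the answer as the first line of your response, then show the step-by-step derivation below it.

v0:20,v1:25,v2:33,v3:0,v4:21,v5:32

step 1: dist = v0:20,v1:inf,v2:inf,v3:0,v4:inf,v5:inf
step 2: dist = v0:20,v1:25,v2:inf,v3:0,v4:21,v5:38
step 3: dist = v0:20,v1:25,v2:33,v3:0,v4:21,v5:32
step 4: dist = v0:20,v1:25,v2:33,v3:0,v4:21,v5:32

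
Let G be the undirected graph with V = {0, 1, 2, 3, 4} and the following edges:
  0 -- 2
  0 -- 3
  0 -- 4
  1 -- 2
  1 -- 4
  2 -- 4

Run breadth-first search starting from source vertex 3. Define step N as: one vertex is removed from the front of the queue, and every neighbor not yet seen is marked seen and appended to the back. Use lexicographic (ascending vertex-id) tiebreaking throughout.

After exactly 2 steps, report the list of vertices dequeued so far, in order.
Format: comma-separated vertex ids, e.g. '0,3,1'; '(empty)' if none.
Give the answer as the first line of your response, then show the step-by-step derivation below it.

3,0

step 1: dequeue 3; queue=[0]; order=3
step 2: dequeue 0; queue=[2,4]; order=3,0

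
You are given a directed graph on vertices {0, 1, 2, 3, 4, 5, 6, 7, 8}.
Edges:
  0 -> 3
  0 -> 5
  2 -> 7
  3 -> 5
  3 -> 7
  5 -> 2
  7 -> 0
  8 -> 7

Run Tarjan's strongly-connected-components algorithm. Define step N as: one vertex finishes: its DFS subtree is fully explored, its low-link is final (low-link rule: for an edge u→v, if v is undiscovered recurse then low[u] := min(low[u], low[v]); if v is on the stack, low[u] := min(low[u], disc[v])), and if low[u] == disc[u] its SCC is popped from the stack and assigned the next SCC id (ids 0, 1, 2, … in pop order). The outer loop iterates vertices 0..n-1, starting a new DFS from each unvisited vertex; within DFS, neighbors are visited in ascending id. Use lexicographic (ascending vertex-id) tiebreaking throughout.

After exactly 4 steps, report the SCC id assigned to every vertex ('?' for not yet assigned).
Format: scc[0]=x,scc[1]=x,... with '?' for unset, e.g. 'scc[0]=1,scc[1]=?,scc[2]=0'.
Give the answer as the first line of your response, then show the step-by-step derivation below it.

scc[0]=?,scc[1]=?,scc[2]=?,scc[3]=?,scc[4]=?,scc[5]=?,scc[6]=?,scc[7]=?,scc[8]=?

step 1: low=(low[0]=0,low[1]=?,low[2]=3,low[3]=1,low[4]=?,low[5]=2,low[6]=?,low[7]=0,low[8]=?); scc=(scc[0]=?,scc[1]=?,scc[2]=?,scc[3]=?,scc[4]=?,scc[5]=?,scc[6]=?,scc[7]=?,scc[8]=?)
step 2: low=(low[0]=0,low[1]=?,low[2]=0,low[3]=1,low[4]=?,low[5]=2,low[6]=?,low[7]=0,low[8]=?); scc=(scc[0]=?,scc[1]=?,scc[2]=?,scc[3]=?,scc[4]=?,scc[5]=?,scc[6]=?,scc[7]=?,scc[8]=?)
step 3: low=(low[0]=0,low[1]=?,low[2]=0,low[3]=1,low[4]=?,low[5]=0,low[6]=?,low[7]=0,low[8]=?); scc=(scc[0]=?,scc[1]=?,scc[2]=?,scc[3]=?,scc[4]=?,scc[5]=?,scc[6]=?,scc[7]=?,scc[8]=?)
step 4: low=(low[0]=0,low[1]=?,low[2]=0,low[3]=0,low[4]=?,low[5]=0,low[6]=?,low[7]=0,low[8]=?); scc=(scc[0]=?,scc[1]=?,scc[2]=?,scc[3]=?,scc[4]=?,scc[5]=?,scc[6]=?,scc[7]=?,scc[8]=?)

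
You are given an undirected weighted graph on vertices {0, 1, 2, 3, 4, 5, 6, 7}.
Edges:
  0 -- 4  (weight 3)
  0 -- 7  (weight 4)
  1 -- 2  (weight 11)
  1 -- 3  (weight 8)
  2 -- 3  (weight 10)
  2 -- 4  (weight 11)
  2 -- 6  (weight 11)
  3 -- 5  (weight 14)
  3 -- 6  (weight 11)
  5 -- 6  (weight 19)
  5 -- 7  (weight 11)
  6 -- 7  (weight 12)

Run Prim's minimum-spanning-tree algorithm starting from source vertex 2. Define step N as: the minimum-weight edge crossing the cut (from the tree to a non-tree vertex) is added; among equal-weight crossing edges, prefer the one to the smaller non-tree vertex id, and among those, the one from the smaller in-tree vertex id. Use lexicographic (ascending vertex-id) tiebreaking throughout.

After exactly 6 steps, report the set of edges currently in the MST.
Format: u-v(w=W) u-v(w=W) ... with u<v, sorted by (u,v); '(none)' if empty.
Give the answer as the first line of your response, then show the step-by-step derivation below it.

0-4(w=3) 0-7(w=4) 1-3(w=8) 2-3(w=10) 2-4(w=11) 5-7(w=11)

step 1: add edge 2-3 (w=10); MST = {2-3(w=10)}
step 2: add edge 1-3 (w=8); MST = {1-3(w=8) 2-3(w=10)}
step 3: add edge 2-4 (w=11); MST = {1-3(w=8) 2-3(w=10) 2-4(w=11)}
step 4: add edge 0-4 (w=3); MST = {0-4(w=3) 1-3(w=8) 2-3(w=10) 2-4(w=11)}
step 5: add edge 0-7 (w=4); MST = {0-4(w=3) 0-7(w=4) 1-3(w=8) 2-3(w=10) 2-4(w=11)}
step 6: add edge 5-7 (w=11); MST = {0-4(w=3) 0-7(w=4) 1-3(w=8) 2-3(w=10) 2-4(w=11) 5-7(w=11)}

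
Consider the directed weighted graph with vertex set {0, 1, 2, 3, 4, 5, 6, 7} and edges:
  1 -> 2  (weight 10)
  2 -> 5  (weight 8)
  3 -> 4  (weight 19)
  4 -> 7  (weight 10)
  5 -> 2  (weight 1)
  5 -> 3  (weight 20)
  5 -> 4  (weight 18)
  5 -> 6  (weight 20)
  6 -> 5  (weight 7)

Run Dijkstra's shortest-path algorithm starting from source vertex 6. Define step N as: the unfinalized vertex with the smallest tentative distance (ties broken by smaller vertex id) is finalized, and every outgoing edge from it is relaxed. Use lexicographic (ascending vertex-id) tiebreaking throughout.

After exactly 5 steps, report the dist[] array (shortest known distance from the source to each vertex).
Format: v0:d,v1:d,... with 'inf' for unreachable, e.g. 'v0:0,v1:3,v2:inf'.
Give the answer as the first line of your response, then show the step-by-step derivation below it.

v0:inf,v1:inf,v2:8,v3:27,v4:25,v5:7,v6:0,v7:35

step 1: dist = v0:inf,v1:inf,v2:inf,v3:inf,v4:inf,v5:7,v6:0,v7:inf
step 2: dist = v0:inf,v1:inf,v2:8,v3:27,v4:25,v5:7,v6:0,v7:inf
step 3: dist = v0:inf,v1:inf,v2:8,v3:27,v4:25,v5:7,v6:0,v7:inf
step 4: dist = v0:inf,v1:inf,v2:8,v3:27,v4:25,v5:7,v6:0,v7:35
step 5: dist = v0:inf,v1:inf,v2:8,v3:27,v4:25,v5:7,v6:0,v7:35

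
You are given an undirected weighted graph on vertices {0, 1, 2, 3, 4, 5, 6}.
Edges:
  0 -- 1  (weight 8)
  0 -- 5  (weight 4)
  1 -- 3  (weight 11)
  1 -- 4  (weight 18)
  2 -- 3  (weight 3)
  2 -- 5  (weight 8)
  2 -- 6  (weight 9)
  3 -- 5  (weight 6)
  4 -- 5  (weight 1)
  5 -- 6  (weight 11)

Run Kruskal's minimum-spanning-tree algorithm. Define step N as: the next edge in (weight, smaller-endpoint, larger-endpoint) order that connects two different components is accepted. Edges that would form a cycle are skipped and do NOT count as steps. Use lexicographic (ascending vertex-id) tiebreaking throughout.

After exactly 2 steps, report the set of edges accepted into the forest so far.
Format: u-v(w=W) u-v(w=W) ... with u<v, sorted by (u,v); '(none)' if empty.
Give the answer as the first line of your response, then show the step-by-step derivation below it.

2-3(w=3) 4-5(w=1)

step 1: add edge 4-5 (w=1); MST = {4-5(w=1)}
step 2: add edge 2-3 (w=3); MST = {2-3(w=3) 4-5(w=1)}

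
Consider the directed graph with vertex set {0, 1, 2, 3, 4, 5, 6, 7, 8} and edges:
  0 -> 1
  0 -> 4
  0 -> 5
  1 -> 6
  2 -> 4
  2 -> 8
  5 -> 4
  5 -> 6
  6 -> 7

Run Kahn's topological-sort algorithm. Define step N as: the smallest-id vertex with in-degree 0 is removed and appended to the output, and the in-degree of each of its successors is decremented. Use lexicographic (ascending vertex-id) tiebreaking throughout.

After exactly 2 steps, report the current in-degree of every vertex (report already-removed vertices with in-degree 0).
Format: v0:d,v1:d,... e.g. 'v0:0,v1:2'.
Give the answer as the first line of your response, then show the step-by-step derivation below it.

v0:0,v1:0,v2:0,v3:0,v4:2,v5:0,v6:1,v7:1,v8:1

step 1: output 0; order=[0]; indeg=(0,0,0,0,2,0,2,1,1)
step 2: output 1; order=[0,1]; indeg=(0,0,0,0,2,0,1,1,1)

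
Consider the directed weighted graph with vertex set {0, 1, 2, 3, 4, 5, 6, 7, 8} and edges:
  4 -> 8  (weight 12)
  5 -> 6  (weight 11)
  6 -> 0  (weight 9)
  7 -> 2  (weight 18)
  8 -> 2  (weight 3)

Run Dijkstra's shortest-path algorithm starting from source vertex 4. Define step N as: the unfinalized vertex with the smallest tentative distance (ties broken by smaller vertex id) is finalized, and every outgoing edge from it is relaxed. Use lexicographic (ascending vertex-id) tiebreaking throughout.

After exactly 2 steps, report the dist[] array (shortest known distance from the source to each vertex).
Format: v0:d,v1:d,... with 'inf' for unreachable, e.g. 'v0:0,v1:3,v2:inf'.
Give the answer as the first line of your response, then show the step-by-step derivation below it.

v0:inf,v1:inf,v2:15,v3:inf,v4:0,v5:inf,v6:inf,v7:inf,v8:12

step 1: dist = v0:inf,v1:inf,v2:inf,v3:inf,v4:0,v5:inf,v6:inf,v7:inf,v8:12
step 2: dist = v0:inf,v1:inf,v2:15,v3:inf,v4:0,v5:inf,v6:inf,v7:inf,v8:12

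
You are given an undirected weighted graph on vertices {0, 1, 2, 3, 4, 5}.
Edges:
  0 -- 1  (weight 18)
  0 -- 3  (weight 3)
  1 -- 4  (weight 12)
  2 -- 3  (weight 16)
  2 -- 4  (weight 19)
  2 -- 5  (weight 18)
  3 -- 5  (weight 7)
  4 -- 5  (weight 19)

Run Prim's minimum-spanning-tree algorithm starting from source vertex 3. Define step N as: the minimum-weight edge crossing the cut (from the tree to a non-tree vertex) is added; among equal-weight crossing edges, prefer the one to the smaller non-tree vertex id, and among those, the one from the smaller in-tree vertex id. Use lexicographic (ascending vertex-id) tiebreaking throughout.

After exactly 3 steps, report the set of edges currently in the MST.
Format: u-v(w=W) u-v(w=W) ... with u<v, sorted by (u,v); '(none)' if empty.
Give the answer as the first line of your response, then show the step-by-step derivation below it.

0-3(w=3) 2-3(w=16) 3-5(w=7)

step 1: add edge 0-3 (w=3); MST = {0-3(w=3)}
step 2: add edge 3-5 (w=7); MST = {0-3(w=3) 3-5(w=7)}
step 3: add edge 2-3 (w=16); MST = {0-3(w=3) 2-3(w=16) 3-5(w=7)}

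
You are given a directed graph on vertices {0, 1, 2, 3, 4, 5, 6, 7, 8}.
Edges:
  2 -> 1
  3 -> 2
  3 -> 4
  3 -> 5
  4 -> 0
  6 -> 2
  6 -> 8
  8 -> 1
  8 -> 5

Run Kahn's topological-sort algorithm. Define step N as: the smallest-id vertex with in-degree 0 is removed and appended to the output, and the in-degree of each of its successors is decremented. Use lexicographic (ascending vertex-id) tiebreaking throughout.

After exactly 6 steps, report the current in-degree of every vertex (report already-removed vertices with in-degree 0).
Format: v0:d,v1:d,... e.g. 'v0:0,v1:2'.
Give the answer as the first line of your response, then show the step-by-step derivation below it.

v0:0,v1:1,v2:0,v3:0,v4:0,v5:1,v6:0,v7:0,v8:0

step 1: output 3; order=[3]; indeg=(1,2,1,0,0,1,0,0,1)
step 2: output 4; order=[3,4]; indeg=(0,2,1,0,0,1,0,0,1)
step 3: output 0; order=[3,4,0]; indeg=(0,2,1,0,0,1,0,0,1)
step 4: output 6; order=[3,4,0,6]; indeg=(0,2,0,0,0,1,0,0,0)
step 5: output 2; order=[3,4,0,6,2]; indeg=(0,1,0,0,0,1,0,0,0)
step 6: output 7; order=[3,4,0,6,2,7]; indeg=(0,1,0,0,0,1,0,0,0)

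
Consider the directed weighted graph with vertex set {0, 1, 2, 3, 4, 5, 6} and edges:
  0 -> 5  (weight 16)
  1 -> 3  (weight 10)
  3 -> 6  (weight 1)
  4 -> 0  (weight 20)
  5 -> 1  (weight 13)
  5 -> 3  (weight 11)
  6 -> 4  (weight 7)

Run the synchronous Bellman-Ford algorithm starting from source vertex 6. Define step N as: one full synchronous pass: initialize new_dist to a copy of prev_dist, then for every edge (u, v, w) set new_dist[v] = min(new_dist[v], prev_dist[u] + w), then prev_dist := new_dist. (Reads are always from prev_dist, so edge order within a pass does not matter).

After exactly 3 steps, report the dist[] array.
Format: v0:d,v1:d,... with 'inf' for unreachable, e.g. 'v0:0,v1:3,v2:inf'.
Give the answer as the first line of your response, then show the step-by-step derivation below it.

v0:27,v1:inf,v2:inf,v3:inf,v4:7,v5:43,v6:0

step 1: dist = v0:inf,v1:inf,v2:inf,v3:inf,v4:7,v5:inf,v6:0
step 2: dist = v0:27,v1:inf,v2:inf,v3:inf,v4:7,v5:inf,v6:0
step 3: dist = v0:27,v1:inf,v2:inf,v3:inf,v4:7,v5:43,v6:0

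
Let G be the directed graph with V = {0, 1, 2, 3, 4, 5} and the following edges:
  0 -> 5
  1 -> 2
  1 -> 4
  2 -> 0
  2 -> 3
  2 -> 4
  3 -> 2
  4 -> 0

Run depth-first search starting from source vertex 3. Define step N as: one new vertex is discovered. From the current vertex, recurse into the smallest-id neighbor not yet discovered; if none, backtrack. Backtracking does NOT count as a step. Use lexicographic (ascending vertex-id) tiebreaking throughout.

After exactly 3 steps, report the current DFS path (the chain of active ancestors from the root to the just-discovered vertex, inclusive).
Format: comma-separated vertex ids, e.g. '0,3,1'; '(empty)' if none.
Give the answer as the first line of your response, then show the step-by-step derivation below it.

3,2,0

step 1: discover 3; path=3; order=3
step 2: discover 2; path=3>2; order=3,2
step 3: discover 0; path=3>2>0; order=3,2,0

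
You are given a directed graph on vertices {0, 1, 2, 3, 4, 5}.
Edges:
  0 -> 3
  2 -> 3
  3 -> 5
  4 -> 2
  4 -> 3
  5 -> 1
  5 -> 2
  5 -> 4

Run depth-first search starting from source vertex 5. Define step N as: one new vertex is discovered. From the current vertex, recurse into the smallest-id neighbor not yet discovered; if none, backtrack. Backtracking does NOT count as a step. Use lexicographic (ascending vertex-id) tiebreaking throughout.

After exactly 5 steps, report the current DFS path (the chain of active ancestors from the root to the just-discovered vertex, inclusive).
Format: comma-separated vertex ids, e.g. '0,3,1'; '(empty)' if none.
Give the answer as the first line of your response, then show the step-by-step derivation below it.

5,4

step 1: discover 5; path=5; order=5
step 2: discover 1; path=5>1; order=5,1
step 3: discover 2; path=5>2; order=5,1,2
step 4: discover 3; path=5>2>3; order=5,1,2,3
step 5: discover 4; path=5>4; order=5,1,2,3,4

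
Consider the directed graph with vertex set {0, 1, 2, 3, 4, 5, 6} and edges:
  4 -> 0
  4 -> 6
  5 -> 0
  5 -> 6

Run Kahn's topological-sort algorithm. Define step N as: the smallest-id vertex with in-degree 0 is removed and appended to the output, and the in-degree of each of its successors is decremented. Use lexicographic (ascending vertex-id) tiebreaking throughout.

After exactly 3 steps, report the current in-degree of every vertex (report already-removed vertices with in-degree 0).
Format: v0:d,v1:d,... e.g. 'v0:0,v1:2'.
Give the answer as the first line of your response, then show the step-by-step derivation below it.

v0:2,v1:0,v2:0,v3:0,v4:0,v5:0,v6:2

step 1: output 1; order=[1]; indeg=(2,0,0,0,0,0,2)
step 2: output 2; order=[1,2]; indeg=(2,0,0,0,0,0,2)
step 3: output 3; order=[1,2,3]; indeg=(2,0,0,0,0,0,2)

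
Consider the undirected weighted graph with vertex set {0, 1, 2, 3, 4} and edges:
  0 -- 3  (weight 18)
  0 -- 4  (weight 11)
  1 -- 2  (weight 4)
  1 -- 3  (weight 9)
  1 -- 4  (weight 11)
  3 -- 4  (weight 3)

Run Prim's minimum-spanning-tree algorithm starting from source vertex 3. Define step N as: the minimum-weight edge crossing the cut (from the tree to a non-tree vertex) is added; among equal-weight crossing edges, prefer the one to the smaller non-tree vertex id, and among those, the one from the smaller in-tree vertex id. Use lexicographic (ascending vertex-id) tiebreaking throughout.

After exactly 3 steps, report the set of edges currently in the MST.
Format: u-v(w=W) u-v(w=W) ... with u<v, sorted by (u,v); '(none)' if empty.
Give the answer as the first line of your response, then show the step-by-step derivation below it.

1-2(w=4) 1-3(w=9) 3-4(w=3)

step 1: add edge 3-4 (w=3); MST = {3-4(w=3)}
step 2: add edge 1-3 (w=9); MST = {1-3(w=9) 3-4(w=3)}
step 3: add edge 1-2 (w=4); MST = {1-2(w=4) 1-3(w=9) 3-4(w=3)}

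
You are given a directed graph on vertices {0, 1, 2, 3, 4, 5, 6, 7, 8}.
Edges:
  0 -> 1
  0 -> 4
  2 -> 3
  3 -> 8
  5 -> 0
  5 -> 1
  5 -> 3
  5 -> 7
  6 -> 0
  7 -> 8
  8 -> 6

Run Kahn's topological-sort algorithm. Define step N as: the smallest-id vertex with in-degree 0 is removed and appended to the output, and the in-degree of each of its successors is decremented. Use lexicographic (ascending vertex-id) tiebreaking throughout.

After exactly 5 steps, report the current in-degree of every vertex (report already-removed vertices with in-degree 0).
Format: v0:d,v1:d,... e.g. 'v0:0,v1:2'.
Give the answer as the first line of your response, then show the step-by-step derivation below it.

v0:1,v1:1,v2:0,v3:0,v4:1,v5:0,v6:0,v7:0,v8:0

step 1: output 2; order=[2]; indeg=(2,2,0,1,1,0,1,1,2)
step 2: output 5; order=[2,5]; indeg=(1,1,0,0,1,0,1,0,2)
step 3: output 3; order=[2,5,3]; indeg=(1,1,0,0,1,0,1,0,1)
step 4: output 7; order=[2,5,3,7]; indeg=(1,1,0,0,1,0,1,0,0)
step 5: output 8; order=[2,5,3,7,8]; indeg=(1,1,0,0,1,0,0,0,0)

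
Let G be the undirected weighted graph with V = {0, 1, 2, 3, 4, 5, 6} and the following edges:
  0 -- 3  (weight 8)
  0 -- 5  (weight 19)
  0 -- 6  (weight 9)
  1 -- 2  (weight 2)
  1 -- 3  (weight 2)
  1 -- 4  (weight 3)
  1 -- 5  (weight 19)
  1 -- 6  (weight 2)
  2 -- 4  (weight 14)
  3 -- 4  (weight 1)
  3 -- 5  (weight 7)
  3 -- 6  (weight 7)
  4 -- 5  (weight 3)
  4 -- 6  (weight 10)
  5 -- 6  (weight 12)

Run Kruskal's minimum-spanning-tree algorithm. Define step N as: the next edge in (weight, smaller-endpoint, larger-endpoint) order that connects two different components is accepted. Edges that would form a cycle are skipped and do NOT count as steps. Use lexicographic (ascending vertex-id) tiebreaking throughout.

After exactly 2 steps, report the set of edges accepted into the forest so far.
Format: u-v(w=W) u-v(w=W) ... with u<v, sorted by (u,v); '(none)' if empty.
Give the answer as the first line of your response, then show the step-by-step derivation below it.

1-2(w=2) 3-4(w=1)

step 1: add edge 3-4 (w=1); MST = {3-4(w=1)}
step 2: add edge 1-2 (w=2); MST = {1-2(w=2) 3-4(w=1)}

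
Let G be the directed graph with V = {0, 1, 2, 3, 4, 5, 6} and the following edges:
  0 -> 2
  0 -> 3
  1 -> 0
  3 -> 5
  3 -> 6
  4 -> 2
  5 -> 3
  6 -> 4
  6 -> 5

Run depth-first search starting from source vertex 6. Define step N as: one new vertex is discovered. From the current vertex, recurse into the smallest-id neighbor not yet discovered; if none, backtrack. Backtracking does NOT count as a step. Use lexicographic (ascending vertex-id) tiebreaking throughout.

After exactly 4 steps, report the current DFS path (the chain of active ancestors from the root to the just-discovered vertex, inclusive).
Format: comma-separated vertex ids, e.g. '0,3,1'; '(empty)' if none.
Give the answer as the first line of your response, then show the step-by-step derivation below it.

6,5

step 1: discover 6; path=6; order=6
step 2: discover 4; path=6>4; order=6,4
step 3: discover 2; path=6>4>2; order=6,4,2
step 4: discover 5; path=6>5; order=6,4,2,5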